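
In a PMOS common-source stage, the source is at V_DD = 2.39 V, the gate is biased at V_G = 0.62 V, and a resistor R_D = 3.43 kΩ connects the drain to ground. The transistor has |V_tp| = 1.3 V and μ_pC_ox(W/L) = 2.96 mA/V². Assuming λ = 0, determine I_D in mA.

I_D = 0.327 mA

V_SG = V_DD − V_G = 2.39 − 0.62 = 1.77 V, so V_ov = 1.77 − 1.3 = 0.47 V.
Assume saturation: I_D = ½ k_p V_ov² = 0.5 × 2.96 × 0.47² = 0.327 mA, giving V_SD = V_DD − I_D R_D = 2.39 − 0.327 × 3.43 = 1.27 V.
V_SD = 1.27 V ≥ V_ov = 0.47 V, confirming saturation.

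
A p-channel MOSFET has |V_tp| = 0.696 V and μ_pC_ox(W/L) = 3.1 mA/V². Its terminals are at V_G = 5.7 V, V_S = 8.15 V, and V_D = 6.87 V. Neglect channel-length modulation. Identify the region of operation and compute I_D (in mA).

Triode; I_D = 4.42 mA

V_SG = V_S − V_G = 8.15 − 5.7 = 2.45 V; V_SD = V_S − V_D = 8.15 − 6.87 = 1.28 V.
V_ov = V_SG − |V_tp| = 2.45 − 0.696 = 1.75 V.
Since V_SD = 1.28 V < V_ov = 1.75 V, the device is in the triode region.
I_D = k_p [V_ov · V_SD − ½ V_SD²] = 3.1 × [1.75 × 1.28 − 0.5 × 1.28²] = 4.42 mA.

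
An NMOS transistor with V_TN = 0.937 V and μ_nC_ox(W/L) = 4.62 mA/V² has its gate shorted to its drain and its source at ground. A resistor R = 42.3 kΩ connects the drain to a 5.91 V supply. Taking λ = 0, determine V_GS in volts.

With gate tied to drain, V_GS = V_DS ≥ V_GS − V_TN, so the device is in saturation.
KCL at the drain: ½ k_n (V_GS − V_TN)² = (V_DD − V_GS)/R.
Let x = V_GS − 0.937. Then 97.7 x² + x − 4.973 = 0, giving x = 0.221 V (positive root), so V_GS = 1.16 V.
I_D = (V_DD − V_GS)/R = (5.91 − 1.16) / 42.3 = 0.112 mA.

V_GS = 1.16 V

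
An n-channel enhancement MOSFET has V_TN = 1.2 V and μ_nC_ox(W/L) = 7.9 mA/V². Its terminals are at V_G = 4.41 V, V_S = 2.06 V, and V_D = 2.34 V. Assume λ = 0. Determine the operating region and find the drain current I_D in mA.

Triode; I_D = 2.23 mA

V_GS = V_G − V_S = 4.41 − 2.06 = 2.35 V; V_DS = V_D − V_S = 2.34 − 2.06 = 0.28 V.
V_ov = V_GS − V_TN = 2.35 − 1.2 = 1.15 V.
Since V_DS = 0.28 V < V_ov = 1.15 V, the device is in the triode region.
I_D = k_n [V_ov · V_DS − ½ V_DS²] = 7.9 × [1.15 × 0.28 − 0.5 × 0.28²] = 2.23 mA.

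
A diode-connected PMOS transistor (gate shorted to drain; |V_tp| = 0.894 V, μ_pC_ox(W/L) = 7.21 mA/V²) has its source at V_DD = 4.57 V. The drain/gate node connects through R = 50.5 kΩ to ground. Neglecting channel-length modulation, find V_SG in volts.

With gate tied to drain, V_SG = V_SD ≥ V_SG − |V_tp|, so the device is in saturation.
KCL at the drain: ½ k_p (V_SG − |V_tp|)² = (V_DD − V_SG)/R.
Let x = V_SG − 0.894. Then 182 x² + x − 3.676 = 0, giving x = 0.139 V (positive root), so V_SG = 1.03 V.
I_D = (V_DD − V_SG)/R = (4.57 − 1.03) / 50.5 = 0.07 mA.

V_SG = 1.03 V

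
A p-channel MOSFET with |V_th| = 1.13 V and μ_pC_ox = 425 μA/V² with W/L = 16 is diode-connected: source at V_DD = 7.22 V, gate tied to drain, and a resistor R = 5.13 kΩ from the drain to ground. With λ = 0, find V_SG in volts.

With gate tied to drain, V_SG = V_SD ≥ V_SG − |V_th|, so the device is in saturation.
k_p = μ_pC_ox · (W/L) = 6.8 mA/V².
KCL at the drain: ½ k_p (V_SG − |V_th|)² = (V_DD − V_SG)/R.
Let x = V_SG − 1.13. Then 17.4 x² + x − 6.09 = 0, giving x = 0.563 V (positive root), so V_SG = 1.69 V.
I_D = (V_DD − V_SG)/R = (7.22 − 1.69) / 5.13 = 1.08 mA.

V_SG = 1.69 V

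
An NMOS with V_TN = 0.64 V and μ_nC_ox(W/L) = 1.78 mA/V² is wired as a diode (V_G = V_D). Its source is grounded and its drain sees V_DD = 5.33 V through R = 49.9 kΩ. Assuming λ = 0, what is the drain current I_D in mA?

I_D = 0.0877 mA

With gate tied to drain, V_GS = V_DS ≥ V_GS − V_TN, so the device is in saturation.
KCL at the drain: ½ k_n (V_GS − V_TN)² = (V_DD − V_GS)/R.
Let x = V_GS − 0.64. Then 44.4 x² + x − 4.69 = 0, giving x = 0.314 V (positive root), so V_GS = 0.954 V.
I_D = (V_DD − V_GS)/R = (5.33 − 0.954) / 49.9 = 0.0877 mA.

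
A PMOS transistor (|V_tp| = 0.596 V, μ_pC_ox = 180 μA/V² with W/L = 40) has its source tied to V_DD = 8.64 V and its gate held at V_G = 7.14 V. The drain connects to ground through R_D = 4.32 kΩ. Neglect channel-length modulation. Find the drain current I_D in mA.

V_SG = V_DD − V_G = 8.64 − 7.14 = 1.5 V, so V_ov = 1.5 − 0.596 = 0.904 V.
k_p = μ_pC_ox · (W/L) = 7.2 mA/V².
Assume saturation: I_D = ½ k_p V_ov² = 0.5 × 7.2 × 0.904² = 2.94 mA, giving V_SD = V_DD − I_D R_D = 8.64 − 2.94 × 4.32 = -4.07 V.
But -4.07 V < V_ov = 0.904 V, so the device is actually in triode.
In triode I_D = k_p[V_ov V_SD − ½ V_SD²] and I_D = (V_DD − V_SD)/R_D. Equating: 15.6 V_SD² − 29.12 V_SD + 8.64 = 0, giving V_SD = 0.37 V (the root below V_ov).
I_D = (8.64 − 0.37) / 4.32 = 1.91 mA.

I_D = 1.91 mA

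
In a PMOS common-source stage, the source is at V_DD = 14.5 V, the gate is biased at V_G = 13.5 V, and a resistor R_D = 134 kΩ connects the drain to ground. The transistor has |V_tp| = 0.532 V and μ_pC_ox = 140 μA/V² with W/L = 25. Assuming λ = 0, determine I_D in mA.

I_D = 0.108 mA

V_SG = V_DD − V_G = 14.5 − 13.5 = 1 V, so V_ov = 1 − 0.532 = 0.468 V.
k_p = μ_pC_ox · (W/L) = 3.5 mA/V².
Assume saturation: I_D = ½ k_p V_ov² = 0.5 × 3.5 × 0.468² = 0.383 mA, giving V_SD = V_DD − I_D R_D = 14.5 − 0.383 × 134 = -36.9 V.
But -36.9 V < V_ov = 0.468 V, so the device is actually in triode.
In triode I_D = k_p[V_ov V_SD − ½ V_SD²] and I_D = (V_DD − V_SD)/R_D. Equating: 234 V_SD² − 220.5 V_SD + 14.5 = 0, giving V_SD = 0.0711 V (the root below V_ov).
I_D = (14.5 − 0.0711) / 134 = 0.108 mA.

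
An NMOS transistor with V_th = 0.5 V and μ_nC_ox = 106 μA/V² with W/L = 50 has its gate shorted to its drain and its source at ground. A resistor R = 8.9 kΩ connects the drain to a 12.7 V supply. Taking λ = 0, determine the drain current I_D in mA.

I_D = 1.29 mA

With gate tied to drain, V_GS = V_DS ≥ V_GS − V_th, so the device is in saturation.
k_n = μ_nC_ox · (W/L) = 5.3 mA/V².
KCL at the drain: ½ k_n (V_GS − V_th)² = (V_DD − V_GS)/R.
Let x = V_GS − 0.5. Then 23.6 x² + x − 12.2 = 0, giving x = 0.698 V (positive root), so V_GS = 1.2 V.
I_D = (V_DD − V_GS)/R = (12.7 − 1.2) / 8.9 = 1.29 mA.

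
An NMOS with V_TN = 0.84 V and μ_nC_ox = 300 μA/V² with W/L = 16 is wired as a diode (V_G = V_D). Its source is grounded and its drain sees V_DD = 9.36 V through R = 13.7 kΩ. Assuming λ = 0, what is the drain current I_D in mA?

I_D = 0.586 mA

With gate tied to drain, V_GS = V_DS ≥ V_GS − V_TN, so the device is in saturation.
k_n = μ_nC_ox · (W/L) = 4.8 mA/V².
KCL at the drain: ½ k_n (V_GS − V_TN)² = (V_DD − V_GS)/R.
Let x = V_GS − 0.84. Then 32.9 x² + x − 8.52 = 0, giving x = 0.494 V (positive root), so V_GS = 1.33 V.
I_D = (V_DD − V_GS)/R = (9.36 − 1.33) / 13.7 = 0.586 mA.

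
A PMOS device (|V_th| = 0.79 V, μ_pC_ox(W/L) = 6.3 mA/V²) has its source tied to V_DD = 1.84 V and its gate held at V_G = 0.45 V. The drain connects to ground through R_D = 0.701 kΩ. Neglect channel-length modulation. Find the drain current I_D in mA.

I_D = 1.13 mA

V_SG = V_DD − V_G = 1.84 − 0.45 = 1.39 V, so V_ov = 1.39 − 0.79 = 0.6 V.
Assume saturation: I_D = ½ k_p V_ov² = 0.5 × 6.3 × 0.6² = 1.13 mA, giving V_SD = V_DD − I_D R_D = 1.84 − 1.13 × 0.701 = 1.05 V.
V_SD = 1.05 V ≥ V_ov = 0.6 V, confirming saturation.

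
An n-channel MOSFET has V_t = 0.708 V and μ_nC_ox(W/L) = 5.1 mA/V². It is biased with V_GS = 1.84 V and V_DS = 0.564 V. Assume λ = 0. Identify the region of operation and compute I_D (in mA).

Triode; I_D = 2.44 mA

V_ov = V_GS − V_t = 1.84 − 0.708 = 1.13 V.
Since V_DS = 0.564 V < V_ov = 1.13 V, the device is in the triode region.
I_D = k_n [V_ov · V_DS − ½ V_DS²] = 5.1 × [1.13 × 0.564 − 0.5 × 0.564²] = 2.44 mA.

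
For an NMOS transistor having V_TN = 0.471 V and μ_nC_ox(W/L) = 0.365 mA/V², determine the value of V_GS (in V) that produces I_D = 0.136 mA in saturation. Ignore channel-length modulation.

V_GS = 1.33 V

In saturation I_D = ½ k_n (V_GS − V_TN)², so V_GS − V_TN = √(2 I_D / k_n) = √(2 × 0.136 / 0.365) = 0.863 V.
V_GS = 0.471 + 0.863 = 1.33 V.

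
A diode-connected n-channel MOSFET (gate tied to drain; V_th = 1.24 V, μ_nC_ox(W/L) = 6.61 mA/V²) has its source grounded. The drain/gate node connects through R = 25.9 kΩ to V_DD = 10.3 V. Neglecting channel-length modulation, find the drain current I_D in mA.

I_D = 0.337 mA

With gate tied to drain, V_GS = V_DS ≥ V_GS − V_th, so the device is in saturation.
KCL at the drain: ½ k_n (V_GS − V_th)² = (V_DD − V_GS)/R.
Let x = V_GS − 1.24. Then 85.6 x² + x − 9.06 = 0, giving x = 0.32 V (positive root), so V_GS = 1.56 V.
I_D = (V_DD − V_GS)/R = (10.3 − 1.56) / 25.9 = 0.337 mA.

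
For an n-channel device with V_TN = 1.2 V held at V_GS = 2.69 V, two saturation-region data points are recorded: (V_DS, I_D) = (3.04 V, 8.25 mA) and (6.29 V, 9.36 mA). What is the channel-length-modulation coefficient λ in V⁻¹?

λ = 0.0474 V⁻¹

With V_GS fixed, I_D ∝ (1 + λ V_DS) in saturation, so I_D2/I_D1 = (1 + λ V_DS2)/(1 + λ V_DS1).
9.36/8.25 = 1.135 = (1 + 6.29 λ)/(1 + 3.04 λ).
Solving: λ (I_D1 V_DS2 − I_D2 V_DS1) = I_D2 − I_D1, so λ = (9.36 − 8.25) / (8.25 × 6.29 − 9.36 × 3.04) = 1.11 / 23.4 = 0.0474 V⁻¹.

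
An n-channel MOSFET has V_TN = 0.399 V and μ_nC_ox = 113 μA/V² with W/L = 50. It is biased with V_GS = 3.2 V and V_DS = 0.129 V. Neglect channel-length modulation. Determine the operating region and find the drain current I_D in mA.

k_n = μ_nC_ox · (W/L) = 5.65 mA/V².
V_ov = V_GS − V_TN = 3.2 − 0.399 = 2.8 V.
Since V_DS = 0.129 V < V_ov = 2.8 V, the device is in the triode region.
I_D = k_n [V_ov · V_DS − ½ V_DS²] = 5.65 × [2.8 × 0.129 − 0.5 × 0.129²] = 1.99 mA.

Triode; I_D = 1.99 mA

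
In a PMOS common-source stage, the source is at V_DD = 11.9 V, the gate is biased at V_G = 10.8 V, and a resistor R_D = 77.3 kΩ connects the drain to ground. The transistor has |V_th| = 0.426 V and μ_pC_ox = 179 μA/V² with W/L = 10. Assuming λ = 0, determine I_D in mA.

I_D = 0.152 mA

V_SG = V_DD − V_G = 11.9 − 10.8 = 1.1 V, so V_ov = 1.1 − 0.426 = 0.674 V.
k_p = μ_pC_ox · (W/L) = 1.79 mA/V².
Assume saturation: I_D = ½ k_p V_ov² = 0.5 × 1.79 × 0.674² = 0.407 mA, giving V_SD = V_DD − I_D R_D = 11.9 − 0.407 × 77.3 = -19.5 V.
But -19.5 V < V_ov = 0.674 V, so the device is actually in triode.
In triode I_D = k_p[V_ov V_SD − ½ V_SD²] and I_D = (V_DD − V_SD)/R_D. Equating: 69.2 V_SD² − 94.26 V_SD + 11.9 = 0, giving V_SD = 0.141 V (the root below V_ov).
I_D = (11.9 − 0.141) / 77.3 = 0.152 mA.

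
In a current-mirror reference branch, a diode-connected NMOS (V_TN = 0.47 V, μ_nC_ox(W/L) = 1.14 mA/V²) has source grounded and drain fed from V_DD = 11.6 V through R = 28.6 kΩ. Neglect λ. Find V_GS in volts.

With gate tied to drain, V_GS = V_DS ≥ V_GS − V_TN, so the device is in saturation.
KCL at the drain: ½ k_n (V_GS − V_TN)² = (V_DD − V_GS)/R.
Let x = V_GS − 0.47. Then 16.3 x² + x − 11.13 = 0, giving x = 0.796 V (positive root), so V_GS = 1.27 V.
I_D = (V_DD − V_GS)/R = (11.6 − 1.27) / 28.6 = 0.361 mA.

V_GS = 1.27 V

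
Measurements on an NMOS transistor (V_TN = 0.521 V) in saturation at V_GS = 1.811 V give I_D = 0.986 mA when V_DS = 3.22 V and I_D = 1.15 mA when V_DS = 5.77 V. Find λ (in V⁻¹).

With V_GS fixed, I_D ∝ (1 + λ V_DS) in saturation, so I_D2/I_D1 = (1 + λ V_DS2)/(1 + λ V_DS1).
1.15/0.986 = 1.166 = (1 + 5.77 λ)/(1 + 3.22 λ).
Solving: λ (I_D1 V_DS2 − I_D2 V_DS1) = I_D2 − I_D1, so λ = (1.15 − 0.986) / (0.986 × 5.77 − 1.15 × 3.22) = 0.164 / 1.99 = 0.0826 V⁻¹.

λ = 0.0826 V⁻¹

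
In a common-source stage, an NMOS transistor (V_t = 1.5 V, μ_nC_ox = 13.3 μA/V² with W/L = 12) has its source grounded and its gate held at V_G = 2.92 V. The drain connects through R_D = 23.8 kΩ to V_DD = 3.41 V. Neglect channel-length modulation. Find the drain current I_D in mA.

V_GS = V_G = 2.92 V, so V_ov = 2.92 − 1.5 = 1.42 V.
k_n = μ_nC_ox · (W/L) = 0.1596 mA/V².
Assume saturation: I_D = ½ k_n V_ov² = 0.5 × 0.1596 × 1.42² = 0.161 mA, giving V_DS = V_DD − I_D R_D = 3.41 − 0.161 × 23.8 = -0.42 V.
But -0.42 V < V_ov = 1.42 V, so the device is actually in triode.
In triode I_D = k_n[V_ov V_DS − ½ V_DS²] and I_D = (V_DD − V_DS)/R_D. Equating: 1.9 V_DS² − 6.394 V_DS + 3.41 = 0, giving V_DS = 0.664 V (the root below V_ov).
I_D = (3.41 − 0.664) / 23.8 = 0.115 mA.

I_D = 0.115 mA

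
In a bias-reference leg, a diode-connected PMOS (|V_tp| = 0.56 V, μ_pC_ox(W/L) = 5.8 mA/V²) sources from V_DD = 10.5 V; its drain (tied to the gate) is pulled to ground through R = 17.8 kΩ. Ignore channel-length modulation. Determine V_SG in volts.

With gate tied to drain, V_SG = V_SD ≥ V_SG − |V_tp|, so the device is in saturation.
KCL at the drain: ½ k_p (V_SG − |V_tp|)² = (V_DD − V_SG)/R.
Let x = V_SG − 0.56. Then 51.6 x² + x − 9.94 = 0, giving x = 0.429 V (positive root), so V_SG = 0.989 V.
I_D = (V_DD − V_SG)/R = (10.5 − 0.989) / 17.8 = 0.534 mA.

V_SG = 0.989 V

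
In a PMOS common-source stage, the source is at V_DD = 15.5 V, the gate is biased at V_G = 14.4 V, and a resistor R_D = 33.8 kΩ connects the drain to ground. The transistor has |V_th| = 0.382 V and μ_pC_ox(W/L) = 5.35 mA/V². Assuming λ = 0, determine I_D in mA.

V_SG = V_DD − V_G = 15.5 − 14.4 = 1.1 V, so V_ov = 1.1 − 0.382 = 0.718 V.
Assume saturation: I_D = ½ k_p V_ov² = 0.5 × 5.35 × 0.718² = 1.38 mA, giving V_SD = V_DD − I_D R_D = 15.5 − 1.38 × 33.8 = -31.1 V.
But -31.1 V < V_ov = 0.718 V, so the device is actually in triode.
In triode I_D = k_p[V_ov V_SD − ½ V_SD²] and I_D = (V_DD − V_SD)/R_D. Equating: 90.4 V_SD² − 130.8 V_SD + 15.5 = 0, giving V_SD = 0.13 V (the root below V_ov).
I_D = (15.5 − 0.13) / 33.8 = 0.455 mA.

I_D = 0.455 mA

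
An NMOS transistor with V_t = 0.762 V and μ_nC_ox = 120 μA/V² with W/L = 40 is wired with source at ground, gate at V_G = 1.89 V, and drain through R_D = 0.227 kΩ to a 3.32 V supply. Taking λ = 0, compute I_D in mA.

V_GS = V_G = 1.89 V, so V_ov = 1.89 − 0.762 = 1.13 V.
k_n = μ_nC_ox · (W/L) = 4.8 mA/V².
Assume saturation: I_D = ½ k_n V_ov² = 0.5 × 4.8 × 1.13² = 3.05 mA, giving V_DS = V_DD − I_D R_D = 3.32 − 3.05 × 0.227 = 2.63 V.
V_DS = 2.63 V ≥ V_ov = 1.13 V, confirming saturation.

I_D = 3.05 mA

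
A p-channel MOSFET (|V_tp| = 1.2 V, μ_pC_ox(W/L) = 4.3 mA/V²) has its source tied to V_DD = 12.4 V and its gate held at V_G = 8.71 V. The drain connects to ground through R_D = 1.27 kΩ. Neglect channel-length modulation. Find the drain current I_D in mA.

I_D = 8.93 mA

V_SG = V_DD − V_G = 12.4 − 8.71 = 3.69 V, so V_ov = 3.69 − 1.2 = 2.49 V.
Assume saturation: I_D = ½ k_p V_ov² = 0.5 × 4.3 × 2.49² = 13.3 mA, giving V_SD = V_DD − I_D R_D = 12.4 − 13.3 × 1.27 = -4.53 V.
But -4.53 V < V_ov = 2.49 V, so the device is actually in triode.
In triode I_D = k_p[V_ov V_SD − ½ V_SD²] and I_D = (V_DD − V_SD)/R_D. Equating: 2.73 V_SD² − 14.6 V_SD + 12.4 = 0, giving V_SD = 1.06 V (the root below V_ov).
I_D = (12.4 − 1.06) / 1.27 = 8.93 mA.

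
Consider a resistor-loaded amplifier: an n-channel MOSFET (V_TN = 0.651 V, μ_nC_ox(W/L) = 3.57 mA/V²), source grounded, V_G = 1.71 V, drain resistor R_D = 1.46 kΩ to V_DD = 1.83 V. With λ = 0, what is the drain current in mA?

V_GS = V_G = 1.71 V, so V_ov = 1.71 − 0.651 = 1.06 V.
Assume saturation: I_D = ½ k_n V_ov² = 0.5 × 3.57 × 1.06² = 2 mA, giving V_DS = V_DD − I_D R_D = 1.83 − 2 × 1.46 = -1.09 V.
But -1.09 V < V_ov = 1.06 V, so the device is actually in triode.
In triode I_D = k_n[V_ov V_DS − ½ V_DS²] and I_D = (V_DD − V_DS)/R_D. Equating: 2.61 V_DS² − 6.52 V_DS + 1.83 = 0, giving V_DS = 0.322 V (the root below V_ov).
I_D = (1.83 − 0.322) / 1.46 = 1.03 mA.

I_D = 1.03 mA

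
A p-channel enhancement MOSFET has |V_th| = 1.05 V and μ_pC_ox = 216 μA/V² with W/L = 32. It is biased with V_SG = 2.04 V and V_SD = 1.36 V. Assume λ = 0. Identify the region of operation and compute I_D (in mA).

k_p = μ_pC_ox · (W/L) = 6.912 mA/V².
V_ov = V_SG − |V_th| = 2.04 − 1.05 = 0.99 V.
Since V_SD = 1.36 V ≥ V_ov = 0.99 V, the device is in saturation.
I_D = ½ k_p V_ov² = 0.5 × 6.912 × 0.99² = 3.39 mA.

Saturation; I_D = 3.39 mA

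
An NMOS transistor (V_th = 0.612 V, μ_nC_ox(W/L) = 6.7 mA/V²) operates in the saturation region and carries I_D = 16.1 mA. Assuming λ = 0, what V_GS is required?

V_GS = 2.80 V

In saturation I_D = ½ k_n (V_GS − V_th)², so V_GS − V_th = √(2 I_D / k_n) = √(2 × 16.1 / 6.7) = 2.19 V.
V_GS = 0.612 + 2.19 = 2.8 V.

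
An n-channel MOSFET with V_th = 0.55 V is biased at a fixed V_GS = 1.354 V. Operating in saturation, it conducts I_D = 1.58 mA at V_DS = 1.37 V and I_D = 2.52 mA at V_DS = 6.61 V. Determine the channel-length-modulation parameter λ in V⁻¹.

With V_GS fixed, I_D ∝ (1 + λ V_DS) in saturation, so I_D2/I_D1 = (1 + λ V_DS2)/(1 + λ V_DS1).
2.52/1.58 = 1.595 = (1 + 6.61 λ)/(1 + 1.37 λ).
Solving: λ (I_D1 V_DS2 − I_D2 V_DS1) = I_D2 − I_D1, so λ = (2.52 − 1.58) / (1.58 × 6.61 − 2.52 × 1.37) = 0.94 / 6.99 = 0.134 V⁻¹.

λ = 0.134 V⁻¹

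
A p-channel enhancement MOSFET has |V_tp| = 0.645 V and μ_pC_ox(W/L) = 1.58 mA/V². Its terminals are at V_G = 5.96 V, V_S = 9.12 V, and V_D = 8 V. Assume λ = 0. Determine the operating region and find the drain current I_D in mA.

Triode; I_D = 3.46 mA

V_SG = V_S − V_G = 9.12 − 5.96 = 3.16 V; V_SD = V_S − V_D = 9.12 − 8 = 1.12 V.
V_ov = V_SG − |V_tp| = 3.16 − 0.645 = 2.51 V.
Since V_SD = 1.12 V < V_ov = 2.51 V, the device is in the triode region.
I_D = k_p [V_ov · V_SD − ½ V_SD²] = 1.58 × [2.51 × 1.12 − 0.5 × 1.12²] = 3.46 mA.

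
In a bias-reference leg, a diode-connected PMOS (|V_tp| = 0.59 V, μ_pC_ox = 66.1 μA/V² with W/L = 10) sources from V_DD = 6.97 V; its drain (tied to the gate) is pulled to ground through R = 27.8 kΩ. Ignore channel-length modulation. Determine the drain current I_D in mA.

With gate tied to drain, V_SG = V_SD ≥ V_SG − |V_tp|, so the device is in saturation.
k_p = μ_pC_ox · (W/L) = 0.661 mA/V².
KCL at the drain: ½ k_p (V_SG − |V_tp|)² = (V_DD − V_SG)/R.
Let x = V_SG − 0.59. Then 9.19 x² + x − 6.38 = 0, giving x = 0.781 V (positive root), so V_SG = 1.37 V.
I_D = (V_DD − V_SG)/R = (6.97 − 1.37) / 27.8 = 0.201 mA.

I_D = 0.201 mA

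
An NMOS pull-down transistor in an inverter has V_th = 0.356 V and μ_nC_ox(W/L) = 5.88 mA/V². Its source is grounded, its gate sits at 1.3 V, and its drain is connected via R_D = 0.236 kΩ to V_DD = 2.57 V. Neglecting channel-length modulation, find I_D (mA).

V_GS = V_G = 1.3 V, so V_ov = 1.3 − 0.356 = 0.944 V.
Assume saturation: I_D = ½ k_n V_ov² = 0.5 × 5.88 × 0.944² = 2.62 mA, giving V_DS = V_DD − I_D R_D = 2.57 − 2.62 × 0.236 = 1.95 V.
V_DS = 1.95 V ≥ V_ov = 0.944 V, confirming saturation.

I_D = 2.62 mA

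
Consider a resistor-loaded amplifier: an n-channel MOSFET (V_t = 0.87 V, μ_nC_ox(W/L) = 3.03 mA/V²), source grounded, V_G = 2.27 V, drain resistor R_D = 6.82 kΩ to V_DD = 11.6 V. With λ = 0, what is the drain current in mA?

V_GS = V_G = 2.27 V, so V_ov = 2.27 − 0.87 = 1.4 V.
Assume saturation: I_D = ½ k_n V_ov² = 0.5 × 3.03 × 1.4² = 2.97 mA, giving V_DS = V_DD − I_D R_D = 11.6 − 2.97 × 6.82 = -8.65 V.
But -8.65 V < V_ov = 1.4 V, so the device is actually in triode.
In triode I_D = k_n[V_ov V_DS − ½ V_DS²] and I_D = (V_DD − V_DS)/R_D. Equating: 10.3 V_DS² − 29.93 V_DS + 11.6 = 0, giving V_DS = 0.461 V (the root below V_ov).
I_D = (11.6 − 0.461) / 6.82 = 1.63 mA.

I_D = 1.63 mA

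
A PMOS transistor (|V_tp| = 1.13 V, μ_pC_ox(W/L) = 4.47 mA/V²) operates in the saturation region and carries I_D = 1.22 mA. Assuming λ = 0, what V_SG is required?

In saturation I_D = ½ k_p (V_SG − |V_tp|)², so V_SG − |V_tp| = √(2 I_D / k_p) = √(2 × 1.22 / 4.47) = 0.739 V.
V_SG = 1.13 + 0.739 = 1.87 V.

V_SG = 1.87 V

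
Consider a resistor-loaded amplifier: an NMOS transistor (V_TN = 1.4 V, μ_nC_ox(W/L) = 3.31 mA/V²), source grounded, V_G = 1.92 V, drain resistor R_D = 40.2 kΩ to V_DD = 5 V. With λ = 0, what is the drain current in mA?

I_D = 0.122 mA

V_GS = V_G = 1.92 V, so V_ov = 1.92 − 1.4 = 0.52 V.
Assume saturation: I_D = ½ k_n V_ov² = 0.5 × 3.31 × 0.52² = 0.448 mA, giving V_DS = V_DD − I_D R_D = 5 − 0.448 × 40.2 = -13 V.
But -13 V < V_ov = 0.52 V, so the device is actually in triode.
In triode I_D = k_n[V_ov V_DS − ½ V_DS²] and I_D = (V_DD − V_DS)/R_D. Equating: 66.5 V_DS² − 70.19 V_DS + 5 = 0, giving V_DS = 0.0768 V (the root below V_ov).
I_D = (5 − 0.0768) / 40.2 = 0.122 mA.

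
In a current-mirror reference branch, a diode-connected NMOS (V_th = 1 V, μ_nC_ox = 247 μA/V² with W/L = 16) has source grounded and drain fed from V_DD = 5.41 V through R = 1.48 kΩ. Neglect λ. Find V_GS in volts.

With gate tied to drain, V_GS = V_DS ≥ V_GS − V_th, so the device is in saturation.
k_n = μ_nC_ox · (W/L) = 3.952 mA/V².
KCL at the drain: ½ k_n (V_GS − V_th)² = (V_DD − V_GS)/R.
Let x = V_GS − 1. Then 2.92 x² + x − 4.41 = 0, giving x = 1.07 V (positive root), so V_GS = 2.07 V.
I_D = (V_DD − V_GS)/R = (5.41 − 2.07) / 1.48 = 2.26 mA.

V_GS = 2.07 V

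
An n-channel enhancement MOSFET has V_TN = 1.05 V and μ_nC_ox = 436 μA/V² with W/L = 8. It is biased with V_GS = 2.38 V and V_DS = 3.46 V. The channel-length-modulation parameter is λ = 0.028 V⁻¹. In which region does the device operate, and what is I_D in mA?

Saturation; I_D = 3.38 mA

k_n = μ_nC_ox · (W/L) = 3.488 mA/V².
V_ov = V_GS − V_TN = 2.38 − 1.05 = 1.33 V.
Since V_DS = 3.46 V ≥ V_ov = 1.33 V, the device is in saturation.
I_D = ½ k_n V_ov² (1 + λ V_DS) = 0.5 × 3.488 × 1.33² × (1 + 0.028 × 3.46) = 3.38 mA.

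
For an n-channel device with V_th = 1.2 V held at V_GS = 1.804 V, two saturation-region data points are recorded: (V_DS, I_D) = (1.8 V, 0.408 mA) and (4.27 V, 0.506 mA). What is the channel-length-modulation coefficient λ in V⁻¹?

λ = 0.118 V⁻¹

With V_GS fixed, I_D ∝ (1 + λ V_DS) in saturation, so I_D2/I_D1 = (1 + λ V_DS2)/(1 + λ V_DS1).
0.506/0.408 = 1.24 = (1 + 4.27 λ)/(1 + 1.8 λ).
Solving: λ (I_D1 V_DS2 − I_D2 V_DS1) = I_D2 − I_D1, so λ = (0.506 − 0.408) / (0.408 × 4.27 − 0.506 × 1.8) = 0.098 / 0.831 = 0.118 V⁻¹.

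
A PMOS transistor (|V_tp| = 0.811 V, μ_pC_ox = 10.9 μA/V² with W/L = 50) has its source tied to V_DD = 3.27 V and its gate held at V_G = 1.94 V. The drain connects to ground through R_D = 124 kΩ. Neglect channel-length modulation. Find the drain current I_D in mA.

V_SG = V_DD − V_G = 3.27 − 1.94 = 1.33 V, so V_ov = 1.33 − 0.811 = 0.519 V.
k_p = μ_pC_ox · (W/L) = 0.545 mA/V².
Assume saturation: I_D = ½ k_p V_ov² = 0.5 × 0.545 × 0.519² = 0.0734 mA, giving V_SD = V_DD − I_D R_D = 3.27 − 0.0734 × 124 = -5.83 V.
But -5.83 V < V_ov = 0.519 V, so the device is actually in triode.
In triode I_D = k_p[V_ov V_SD − ½ V_SD²] and I_D = (V_DD − V_SD)/R_D. Equating: 33.8 V_SD² − 36.07 V_SD + 3.27 = 0, giving V_SD = 0.1 V (the root below V_ov).
I_D = (3.27 − 0.1) / 124 = 0.0256 mA.

I_D = 0.0256 mA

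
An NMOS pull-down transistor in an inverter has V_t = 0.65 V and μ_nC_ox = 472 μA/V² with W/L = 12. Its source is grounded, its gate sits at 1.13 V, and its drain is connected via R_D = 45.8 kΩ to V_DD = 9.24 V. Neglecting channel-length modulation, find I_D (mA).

I_D = 0.200 mA

V_GS = V_G = 1.13 V, so V_ov = 1.13 − 0.65 = 0.48 V.
k_n = μ_nC_ox · (W/L) = 5.664 mA/V².
Assume saturation: I_D = ½ k_n V_ov² = 0.5 × 5.664 × 0.48² = 0.652 mA, giving V_DS = V_DD − I_D R_D = 9.24 − 0.652 × 45.8 = -20.6 V.
But -20.6 V < V_ov = 0.48 V, so the device is actually in triode.
In triode I_D = k_n[V_ov V_DS − ½ V_DS²] and I_D = (V_DD − V_DS)/R_D. Equating: 130 V_DS² − 125.5 V_DS + 9.24 = 0, giving V_DS = 0.0803 V (the root below V_ov).
I_D = (9.24 − 0.0803) / 45.8 = 0.2 mA.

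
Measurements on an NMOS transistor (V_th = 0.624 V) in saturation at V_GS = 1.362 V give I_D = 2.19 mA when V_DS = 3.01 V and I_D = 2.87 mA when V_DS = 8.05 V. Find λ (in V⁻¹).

With V_GS fixed, I_D ∝ (1 + λ V_DS) in saturation, so I_D2/I_D1 = (1 + λ V_DS2)/(1 + λ V_DS1).
2.87/2.19 = 1.311 = (1 + 8.05 λ)/(1 + 3.01 λ).
Solving: λ (I_D1 V_DS2 − I_D2 V_DS1) = I_D2 − I_D1, so λ = (2.87 − 2.19) / (2.19 × 8.05 − 2.87 × 3.01) = 0.68 / 8.99 = 0.0756 V⁻¹.

λ = 0.0756 V⁻¹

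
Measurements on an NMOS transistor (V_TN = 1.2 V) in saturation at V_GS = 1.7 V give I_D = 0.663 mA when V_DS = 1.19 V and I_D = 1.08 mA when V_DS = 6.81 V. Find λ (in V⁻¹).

λ = 0.129 V⁻¹

With V_GS fixed, I_D ∝ (1 + λ V_DS) in saturation, so I_D2/I_D1 = (1 + λ V_DS2)/(1 + λ V_DS1).
1.08/0.663 = 1.629 = (1 + 6.81 λ)/(1 + 1.19 λ).
Solving: λ (I_D1 V_DS2 − I_D2 V_DS1) = I_D2 − I_D1, so λ = (1.08 − 0.663) / (0.663 × 6.81 − 1.08 × 1.19) = 0.417 / 3.23 = 0.129 V⁻¹.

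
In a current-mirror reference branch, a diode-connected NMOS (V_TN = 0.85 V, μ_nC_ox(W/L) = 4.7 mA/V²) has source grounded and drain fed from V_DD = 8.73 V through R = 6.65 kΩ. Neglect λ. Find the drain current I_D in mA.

I_D = 1.08 mA

With gate tied to drain, V_GS = V_DS ≥ V_GS − V_TN, so the device is in saturation.
KCL at the drain: ½ k_n (V_GS − V_TN)² = (V_DD − V_GS)/R.
Let x = V_GS − 0.85. Then 15.6 x² + x − 7.88 = 0, giving x = 0.679 V (positive root), so V_GS = 1.53 V.
I_D = (V_DD − V_GS)/R = (8.73 − 1.53) / 6.65 = 1.08 mA.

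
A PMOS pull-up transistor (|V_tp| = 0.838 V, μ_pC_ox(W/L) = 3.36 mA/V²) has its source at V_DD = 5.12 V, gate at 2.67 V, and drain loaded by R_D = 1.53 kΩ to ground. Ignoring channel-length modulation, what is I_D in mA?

V_SG = V_DD − V_G = 5.12 − 2.67 = 2.45 V, so V_ov = 2.45 − 0.838 = 1.61 V.
Assume saturation: I_D = ½ k_p V_ov² = 0.5 × 3.36 × 1.61² = 4.37 mA, giving V_SD = V_DD − I_D R_D = 5.12 − 4.37 × 1.53 = -1.56 V.
But -1.56 V < V_ov = 1.61 V, so the device is actually in triode.
In triode I_D = k_p[V_ov V_SD − ½ V_SD²] and I_D = (V_DD − V_SD)/R_D. Equating: 2.57 V_SD² − 9.287 V_SD + 5.12 = 0, giving V_SD = 0.679 V (the root below V_ov).
I_D = (5.12 − 0.679) / 1.53 = 2.9 mA.

I_D = 2.90 mA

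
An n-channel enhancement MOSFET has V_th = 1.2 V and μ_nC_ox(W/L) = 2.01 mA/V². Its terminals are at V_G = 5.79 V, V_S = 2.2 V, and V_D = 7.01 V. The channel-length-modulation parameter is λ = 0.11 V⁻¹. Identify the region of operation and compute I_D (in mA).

Saturation; I_D = 8.78 mA

V_GS = V_G − V_S = 5.79 − 2.2 = 3.59 V; V_DS = V_D − V_S = 7.01 − 2.2 = 4.81 V.
V_ov = V_GS − V_th = 3.59 − 1.2 = 2.39 V.
Since V_DS = 4.81 V ≥ V_ov = 2.39 V, the device is in saturation.
I_D = ½ k_n V_ov² (1 + λ V_DS) = 0.5 × 2.01 × 2.39² × (1 + 0.11 × 4.81) = 8.78 mA.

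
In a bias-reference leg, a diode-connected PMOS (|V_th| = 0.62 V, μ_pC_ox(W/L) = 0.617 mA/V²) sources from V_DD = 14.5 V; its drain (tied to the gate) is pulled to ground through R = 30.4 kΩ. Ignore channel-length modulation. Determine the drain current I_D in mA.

With gate tied to drain, V_SG = V_SD ≥ V_SG − |V_th|, so the device is in saturation.
KCL at the drain: ½ k_p (V_SG − |V_th|)² = (V_DD − V_SG)/R.
Let x = V_SG − 0.62. Then 9.38 x² + x − 13.88 = 0, giving x = 1.16 V (positive root), so V_SG = 1.78 V.
I_D = (V_DD − V_SG)/R = (14.5 − 1.78) / 30.4 = 0.418 mA.

I_D = 0.418 mA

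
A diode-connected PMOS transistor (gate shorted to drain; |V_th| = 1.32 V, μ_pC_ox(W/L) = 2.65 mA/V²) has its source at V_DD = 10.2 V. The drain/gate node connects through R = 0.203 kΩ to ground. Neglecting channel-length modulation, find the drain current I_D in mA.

With gate tied to drain, V_SG = V_SD ≥ V_SG − |V_th|, so the device is in saturation.
KCL at the drain: ½ k_p (V_SG − |V_th|)² = (V_DD − V_SG)/R.
Let x = V_SG − 1.32. Then 0.269 x² + x − 8.88 = 0, giving x = 4.18 V (positive root), so V_SG = 5.5 V.
I_D = (V_DD − V_SG)/R = (10.2 − 5.5) / 0.203 = 23.2 mA.

I_D = 23.2 mA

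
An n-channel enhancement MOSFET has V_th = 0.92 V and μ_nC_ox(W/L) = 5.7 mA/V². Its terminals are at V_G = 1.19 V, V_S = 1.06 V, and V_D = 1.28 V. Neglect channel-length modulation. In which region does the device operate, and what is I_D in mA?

V_GS = V_G − V_S = 1.19 − 1.06 = 0.13 V; V_DS = V_D − V_S = 1.28 − 1.06 = 0.22 V.
V_GS = 0.13 V < V_th = 0.92 V, so the transistor is in cutoff.

Cutoff; I_D = 0 mA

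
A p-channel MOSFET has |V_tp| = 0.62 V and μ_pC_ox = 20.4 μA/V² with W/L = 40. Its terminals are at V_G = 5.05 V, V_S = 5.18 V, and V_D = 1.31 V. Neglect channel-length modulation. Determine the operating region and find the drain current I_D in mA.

V_SG = V_S − V_G = 5.18 − 5.05 = 0.13 V; V_SD = V_S − V_D = 5.18 − 1.31 = 3.87 V.
V_SG = 0.13 V < |V_tp| = 0.62 V, so the transistor is in cutoff.

Cutoff; I_D = 0 mA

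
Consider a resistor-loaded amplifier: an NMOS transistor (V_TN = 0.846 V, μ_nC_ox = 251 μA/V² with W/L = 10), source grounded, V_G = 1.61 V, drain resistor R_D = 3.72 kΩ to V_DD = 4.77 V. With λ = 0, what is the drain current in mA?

V_GS = V_G = 1.61 V, so V_ov = 1.61 − 0.846 = 0.764 V.
k_n = μ_nC_ox · (W/L) = 2.51 mA/V².
Assume saturation: I_D = ½ k_n V_ov² = 0.5 × 2.51 × 0.764² = 0.733 mA, giving V_DS = V_DD − I_D R_D = 4.77 − 0.733 × 3.72 = 2.04 V.
V_DS = 2.04 V ≥ V_ov = 0.764 V, confirming saturation.

I_D = 0.733 mA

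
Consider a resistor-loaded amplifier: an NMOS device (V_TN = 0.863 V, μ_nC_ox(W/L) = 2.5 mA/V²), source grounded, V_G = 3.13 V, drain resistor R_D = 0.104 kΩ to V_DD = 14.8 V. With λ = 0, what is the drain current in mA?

I_D = 6.42 mA

V_GS = V_G = 3.13 V, so V_ov = 3.13 − 0.863 = 2.27 V.
Assume saturation: I_D = ½ k_n V_ov² = 0.5 × 2.5 × 2.27² = 6.42 mA, giving V_DS = V_DD − I_D R_D = 14.8 − 6.42 × 0.104 = 14.1 V.
V_DS = 14.1 V ≥ V_ov = 2.27 V, confirming saturation.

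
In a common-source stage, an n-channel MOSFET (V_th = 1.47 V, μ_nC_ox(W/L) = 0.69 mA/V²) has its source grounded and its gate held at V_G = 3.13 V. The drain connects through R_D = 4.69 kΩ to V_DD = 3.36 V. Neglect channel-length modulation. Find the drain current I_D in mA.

I_D = 0.583 mA

V_GS = V_G = 3.13 V, so V_ov = 3.13 − 1.47 = 1.66 V.
Assume saturation: I_D = ½ k_n V_ov² = 0.5 × 0.69 × 1.66² = 0.951 mA, giving V_DS = V_DD − I_D R_D = 3.36 − 0.951 × 4.69 = -1.1 V.
But -1.1 V < V_ov = 1.66 V, so the device is actually in triode.
In triode I_D = k_n[V_ov V_DS − ½ V_DS²] and I_D = (V_DD − V_DS)/R_D. Equating: 1.62 V_DS² − 6.372 V_DS + 3.36 = 0, giving V_DS = 0.627 V (the root below V_ov).
I_D = (3.36 − 0.627) / 4.69 = 0.583 mA.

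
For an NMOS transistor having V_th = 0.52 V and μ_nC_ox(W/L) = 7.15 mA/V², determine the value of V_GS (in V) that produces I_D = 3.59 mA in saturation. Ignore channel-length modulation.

In saturation I_D = ½ k_n (V_GS − V_th)², so V_GS − V_th = √(2 I_D / k_n) = √(2 × 3.59 / 7.15) = 1 V.
V_GS = 0.52 + 1 = 1.52 V.

V_GS = 1.52 V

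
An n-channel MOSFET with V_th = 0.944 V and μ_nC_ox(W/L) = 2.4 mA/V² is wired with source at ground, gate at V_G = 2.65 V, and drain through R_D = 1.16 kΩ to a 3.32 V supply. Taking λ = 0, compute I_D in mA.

V_GS = V_G = 2.65 V, so V_ov = 2.65 − 0.944 = 1.71 V.
Assume saturation: I_D = ½ k_n V_ov² = 0.5 × 2.4 × 1.71² = 3.49 mA, giving V_DS = V_DD − I_D R_D = 3.32 − 3.49 × 1.16 = -0.731 V.
But -0.731 V < V_ov = 1.71 V, so the device is actually in triode.
In triode I_D = k_n[V_ov V_DS − ½ V_DS²] and I_D = (V_DD − V_DS)/R_D. Equating: 1.39 V_DS² − 5.75 V_DS + 3.32 = 0, giving V_DS = 0.694 V (the root below V_ov).
I_D = (3.32 − 0.694) / 1.16 = 2.26 mA.

I_D = 2.26 mA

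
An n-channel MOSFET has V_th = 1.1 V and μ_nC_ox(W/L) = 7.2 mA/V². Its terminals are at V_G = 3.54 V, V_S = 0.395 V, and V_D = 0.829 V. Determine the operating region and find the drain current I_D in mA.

Triode; I_D = 5.71 mA

V_GS = V_G − V_S = 3.54 − 0.395 = 3.15 V; V_DS = V_D − V_S = 0.829 − 0.395 = 0.434 V.
V_ov = V_GS − V_th = 3.15 − 1.1 = 2.04 V.
Since V_DS = 0.434 V < V_ov = 2.04 V, the device is in the triode region.
I_D = k_n [V_ov · V_DS − ½ V_DS²] = 7.2 × [2.04 × 0.434 − 0.5 × 0.434²] = 5.71 mA.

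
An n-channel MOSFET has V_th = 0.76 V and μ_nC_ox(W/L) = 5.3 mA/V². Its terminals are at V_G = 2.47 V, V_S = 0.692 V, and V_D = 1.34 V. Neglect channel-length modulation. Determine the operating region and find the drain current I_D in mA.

V_GS = V_G − V_S = 2.47 − 0.692 = 1.78 V; V_DS = V_D − V_S = 1.34 − 0.692 = 0.648 V.
V_ov = V_GS − V_th = 1.78 − 0.76 = 1.02 V.
Since V_DS = 0.648 V < V_ov = 1.02 V, the device is in the triode region.
I_D = k_n [V_ov · V_DS − ½ V_DS²] = 5.3 × [1.02 × 0.648 − 0.5 × 0.648²] = 2.38 mA.

Triode; I_D = 2.38 mA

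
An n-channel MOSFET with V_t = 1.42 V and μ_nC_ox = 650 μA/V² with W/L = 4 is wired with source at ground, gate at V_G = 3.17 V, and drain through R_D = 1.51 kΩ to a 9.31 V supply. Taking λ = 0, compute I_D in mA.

I_D = 3.98 mA

V_GS = V_G = 3.17 V, so V_ov = 3.17 − 1.42 = 1.75 V.
k_n = μ_nC_ox · (W/L) = 2.6 mA/V².
Assume saturation: I_D = ½ k_n V_ov² = 0.5 × 2.6 × 1.75² = 3.98 mA, giving V_DS = V_DD − I_D R_D = 9.31 − 3.98 × 1.51 = 3.3 V.
V_DS = 3.3 V ≥ V_ov = 1.75 V, confirming saturation.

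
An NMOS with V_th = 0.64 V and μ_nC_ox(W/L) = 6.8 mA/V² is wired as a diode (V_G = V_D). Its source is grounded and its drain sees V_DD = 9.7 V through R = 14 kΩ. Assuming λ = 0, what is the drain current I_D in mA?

With gate tied to drain, V_GS = V_DS ≥ V_GS − V_th, so the device is in saturation.
KCL at the drain: ½ k_n (V_GS − V_th)² = (V_DD − V_GS)/R.
Let x = V_GS − 0.64. Then 47.6 x² + x − 9.06 = 0, giving x = 0.426 V (positive root), so V_GS = 1.07 V.
I_D = (V_DD − V_GS)/R = (9.7 − 1.07) / 14 = 0.617 mA.

I_D = 0.617 mA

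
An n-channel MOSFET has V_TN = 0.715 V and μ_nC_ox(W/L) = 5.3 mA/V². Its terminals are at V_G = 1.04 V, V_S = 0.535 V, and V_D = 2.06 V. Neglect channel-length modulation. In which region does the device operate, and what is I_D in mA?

Cutoff; I_D = 0 mA

V_GS = V_G − V_S = 1.04 − 0.535 = 0.505 V; V_DS = V_D − V_S = 2.06 − 0.535 = 1.52 V.
V_GS = 0.505 V < V_TN = 0.715 V, so the transistor is in cutoff.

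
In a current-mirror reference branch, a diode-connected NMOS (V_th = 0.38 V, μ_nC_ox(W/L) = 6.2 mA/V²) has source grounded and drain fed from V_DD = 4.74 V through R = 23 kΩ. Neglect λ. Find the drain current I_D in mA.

With gate tied to drain, V_GS = V_DS ≥ V_GS − V_th, so the device is in saturation.
KCL at the drain: ½ k_n (V_GS − V_th)² = (V_DD − V_GS)/R.
Let x = V_GS − 0.38. Then 71.3 x² + x − 4.36 = 0, giving x = 0.24 V (positive root), so V_GS = 0.62 V.
I_D = (V_DD − V_GS)/R = (4.74 − 0.62) / 23 = 0.179 mA.

I_D = 0.179 mA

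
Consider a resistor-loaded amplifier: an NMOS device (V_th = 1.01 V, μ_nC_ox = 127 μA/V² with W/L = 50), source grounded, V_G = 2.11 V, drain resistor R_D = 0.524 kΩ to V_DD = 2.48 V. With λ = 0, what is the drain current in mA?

V_GS = V_G = 2.11 V, so V_ov = 2.11 − 1.01 = 1.1 V.
k_n = μ_nC_ox · (W/L) = 6.35 mA/V².
Assume saturation: I_D = ½ k_n V_ov² = 0.5 × 6.35 × 1.1² = 3.84 mA, giving V_DS = V_DD − I_D R_D = 2.48 − 3.84 × 0.524 = 0.467 V.
But 0.467 V < V_ov = 1.1 V, so the device is actually in triode.
In triode I_D = k_n[V_ov V_DS − ½ V_DS²] and I_D = (V_DD − V_DS)/R_D. Equating: 1.66 V_DS² − 4.66 V_DS + 2.48 = 0, giving V_DS = 0.714 V (the root below V_ov).
I_D = (2.48 − 0.714) / 0.524 = 3.37 mA.

I_D = 3.37 mA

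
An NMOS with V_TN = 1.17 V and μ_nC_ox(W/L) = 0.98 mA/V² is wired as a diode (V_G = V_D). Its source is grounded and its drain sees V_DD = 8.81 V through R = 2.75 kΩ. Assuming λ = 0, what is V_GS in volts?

V_GS = 3.21 V

With gate tied to drain, V_GS = V_DS ≥ V_GS − V_TN, so the device is in saturation.
KCL at the drain: ½ k_n (V_GS − V_TN)² = (V_DD − V_GS)/R.
Let x = V_GS − 1.17. Then 1.35 x² + x − 7.64 = 0, giving x = 2.04 V (positive root), so V_GS = 3.21 V.
I_D = (V_DD − V_GS)/R = (8.81 − 3.21) / 2.75 = 2.04 mA.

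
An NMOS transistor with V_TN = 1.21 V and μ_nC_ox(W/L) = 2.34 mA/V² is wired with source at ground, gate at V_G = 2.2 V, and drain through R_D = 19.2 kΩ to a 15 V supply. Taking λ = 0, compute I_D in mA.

V_GS = V_G = 2.2 V, so V_ov = 2.2 − 1.21 = 0.99 V.
Assume saturation: I_D = ½ k_n V_ov² = 0.5 × 2.34 × 0.99² = 1.15 mA, giving V_DS = V_DD − I_D R_D = 15 − 1.15 × 19.2 = -7.02 V.
But -7.02 V < V_ov = 0.99 V, so the device is actually in triode.
In triode I_D = k_n[V_ov V_DS − ½ V_DS²] and I_D = (V_DD − V_DS)/R_D. Equating: 22.5 V_DS² − 45.48 V_DS + 15 = 0, giving V_DS = 0.415 V (the root below V_ov).
I_D = (15 − 0.415) / 19.2 = 0.76 mA.

I_D = 0.760 mA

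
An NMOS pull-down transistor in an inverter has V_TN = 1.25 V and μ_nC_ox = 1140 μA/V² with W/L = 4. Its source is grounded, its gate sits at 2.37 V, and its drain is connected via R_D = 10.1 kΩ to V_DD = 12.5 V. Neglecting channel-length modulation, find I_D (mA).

I_D = 1.21 mA

V_GS = V_G = 2.37 V, so V_ov = 2.37 − 1.25 = 1.12 V.
k_n = μ_nC_ox · (W/L) = 4.56 mA/V².
Assume saturation: I_D = ½ k_n V_ov² = 0.5 × 4.56 × 1.12² = 2.86 mA, giving V_DS = V_DD − I_D R_D = 12.5 − 2.86 × 10.1 = -16.4 V.
But -16.4 V < V_ov = 1.12 V, so the device is actually in triode.
In triode I_D = k_n[V_ov V_DS − ½ V_DS²] and I_D = (V_DD − V_DS)/R_D. Equating: 23 V_DS² − 52.58 V_DS + 12.5 = 0, giving V_DS = 0.27 V (the root below V_ov).
I_D = (12.5 − 0.27) / 10.1 = 1.21 mA.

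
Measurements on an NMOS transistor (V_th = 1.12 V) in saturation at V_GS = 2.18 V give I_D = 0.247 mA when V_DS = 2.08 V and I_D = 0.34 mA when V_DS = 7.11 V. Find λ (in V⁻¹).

With V_GS fixed, I_D ∝ (1 + λ V_DS) in saturation, so I_D2/I_D1 = (1 + λ V_DS2)/(1 + λ V_DS1).
0.34/0.247 = 1.377 = (1 + 7.11 λ)/(1 + 2.08 λ).
Solving: λ (I_D1 V_DS2 − I_D2 V_DS1) = I_D2 − I_D1, so λ = (0.34 − 0.247) / (0.247 × 7.11 − 0.34 × 2.08) = 0.093 / 1.05 = 0.0887 V⁻¹.

λ = 0.0887 V⁻¹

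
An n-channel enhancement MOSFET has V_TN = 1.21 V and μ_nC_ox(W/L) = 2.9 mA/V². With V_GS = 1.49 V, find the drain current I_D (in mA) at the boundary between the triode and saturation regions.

I_D = 0.114 mA

At the boundary V_DS = V_ov = V_GS − V_TN = 1.49 − 1.21 = 0.28 V.
I_D = ½ k_n V_ov² = 0.5 × 2.9 × 0.28² = 0.114 mA.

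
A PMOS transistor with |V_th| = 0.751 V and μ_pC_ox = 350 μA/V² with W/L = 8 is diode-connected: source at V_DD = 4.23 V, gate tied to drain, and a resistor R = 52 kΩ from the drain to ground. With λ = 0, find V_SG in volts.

With gate tied to drain, V_SG = V_SD ≥ V_SG − |V_th|, so the device is in saturation.
k_p = μ_pC_ox · (W/L) = 2.8 mA/V².
KCL at the drain: ½ k_p (V_SG − |V_th|)² = (V_DD − V_SG)/R.
Let x = V_SG − 0.751. Then 72.8 x² + x − 3.479 = 0, giving x = 0.212 V (positive root), so V_SG = 0.963 V.
I_D = (V_DD − V_SG)/R = (4.23 − 0.963) / 52 = 0.0628 mA.

V_SG = 0.963 V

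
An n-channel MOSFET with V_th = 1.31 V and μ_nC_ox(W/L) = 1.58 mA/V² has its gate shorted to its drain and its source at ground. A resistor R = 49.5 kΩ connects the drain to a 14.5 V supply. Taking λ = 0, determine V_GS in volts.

With gate tied to drain, V_GS = V_DS ≥ V_GS − V_th, so the device is in saturation.
KCL at the drain: ½ k_n (V_GS − V_th)² = (V_DD − V_GS)/R.
Let x = V_GS − 1.31. Then 39.1 x² + x − 13.19 = 0, giving x = 0.568 V (positive root), so V_GS = 1.88 V.
I_D = (V_DD − V_GS)/R = (14.5 − 1.88) / 49.5 = 0.255 mA.

V_GS = 1.88 V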